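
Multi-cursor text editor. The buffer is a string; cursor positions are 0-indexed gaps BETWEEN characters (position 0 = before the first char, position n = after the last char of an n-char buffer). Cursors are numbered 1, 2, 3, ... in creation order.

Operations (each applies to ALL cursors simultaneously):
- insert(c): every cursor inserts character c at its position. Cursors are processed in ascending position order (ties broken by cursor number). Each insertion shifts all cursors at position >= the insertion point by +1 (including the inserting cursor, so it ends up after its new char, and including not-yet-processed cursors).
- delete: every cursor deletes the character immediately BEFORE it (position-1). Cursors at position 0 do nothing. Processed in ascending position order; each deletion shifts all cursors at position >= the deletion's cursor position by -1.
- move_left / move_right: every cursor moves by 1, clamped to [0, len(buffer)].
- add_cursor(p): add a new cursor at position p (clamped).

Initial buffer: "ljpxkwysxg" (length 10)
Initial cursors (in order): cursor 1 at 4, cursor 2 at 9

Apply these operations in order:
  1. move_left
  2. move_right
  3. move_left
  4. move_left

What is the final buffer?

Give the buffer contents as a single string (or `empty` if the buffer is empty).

Answer: ljpxkwysxg

Derivation:
After op 1 (move_left): buffer="ljpxkwysxg" (len 10), cursors c1@3 c2@8, authorship ..........
After op 2 (move_right): buffer="ljpxkwysxg" (len 10), cursors c1@4 c2@9, authorship ..........
After op 3 (move_left): buffer="ljpxkwysxg" (len 10), cursors c1@3 c2@8, authorship ..........
After op 4 (move_left): buffer="ljpxkwysxg" (len 10), cursors c1@2 c2@7, authorship ..........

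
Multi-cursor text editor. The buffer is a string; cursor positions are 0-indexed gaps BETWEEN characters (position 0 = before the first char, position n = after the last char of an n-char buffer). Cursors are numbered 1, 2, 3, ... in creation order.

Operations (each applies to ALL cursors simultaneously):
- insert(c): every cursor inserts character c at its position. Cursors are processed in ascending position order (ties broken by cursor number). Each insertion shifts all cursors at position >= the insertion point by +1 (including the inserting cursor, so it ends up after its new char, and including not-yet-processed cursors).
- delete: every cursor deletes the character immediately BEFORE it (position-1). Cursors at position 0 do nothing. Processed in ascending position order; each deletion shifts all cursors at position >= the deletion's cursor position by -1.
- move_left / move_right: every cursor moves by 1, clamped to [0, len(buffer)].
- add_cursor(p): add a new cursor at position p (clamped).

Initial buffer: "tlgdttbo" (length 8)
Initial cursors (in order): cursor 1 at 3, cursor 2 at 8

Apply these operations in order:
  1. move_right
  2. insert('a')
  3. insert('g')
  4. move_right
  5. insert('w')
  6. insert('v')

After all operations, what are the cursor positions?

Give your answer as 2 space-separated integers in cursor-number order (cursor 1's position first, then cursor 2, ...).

After op 1 (move_right): buffer="tlgdttbo" (len 8), cursors c1@4 c2@8, authorship ........
After op 2 (insert('a')): buffer="tlgdattboa" (len 10), cursors c1@5 c2@10, authorship ....1....2
After op 3 (insert('g')): buffer="tlgdagttboag" (len 12), cursors c1@6 c2@12, authorship ....11....22
After op 4 (move_right): buffer="tlgdagttboag" (len 12), cursors c1@7 c2@12, authorship ....11....22
After op 5 (insert('w')): buffer="tlgdagtwtboagw" (len 14), cursors c1@8 c2@14, authorship ....11.1...222
After op 6 (insert('v')): buffer="tlgdagtwvtboagwv" (len 16), cursors c1@9 c2@16, authorship ....11.11...2222

Answer: 9 16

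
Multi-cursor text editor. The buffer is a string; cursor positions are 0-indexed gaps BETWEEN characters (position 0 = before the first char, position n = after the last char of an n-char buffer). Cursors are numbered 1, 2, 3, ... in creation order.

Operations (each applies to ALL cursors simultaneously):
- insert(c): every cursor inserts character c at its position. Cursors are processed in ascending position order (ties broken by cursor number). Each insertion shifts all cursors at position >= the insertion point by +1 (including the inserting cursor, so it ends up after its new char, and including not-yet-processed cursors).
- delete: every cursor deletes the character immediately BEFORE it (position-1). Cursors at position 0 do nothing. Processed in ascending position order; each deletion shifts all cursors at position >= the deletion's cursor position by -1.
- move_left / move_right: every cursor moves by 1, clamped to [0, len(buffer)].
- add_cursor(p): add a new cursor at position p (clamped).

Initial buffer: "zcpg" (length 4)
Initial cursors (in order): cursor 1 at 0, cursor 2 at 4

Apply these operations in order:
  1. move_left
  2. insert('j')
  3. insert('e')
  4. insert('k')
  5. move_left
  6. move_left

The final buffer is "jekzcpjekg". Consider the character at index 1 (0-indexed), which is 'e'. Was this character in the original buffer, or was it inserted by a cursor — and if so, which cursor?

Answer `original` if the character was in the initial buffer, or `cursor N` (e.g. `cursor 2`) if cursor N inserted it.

After op 1 (move_left): buffer="zcpg" (len 4), cursors c1@0 c2@3, authorship ....
After op 2 (insert('j')): buffer="jzcpjg" (len 6), cursors c1@1 c2@5, authorship 1...2.
After op 3 (insert('e')): buffer="jezcpjeg" (len 8), cursors c1@2 c2@7, authorship 11...22.
After op 4 (insert('k')): buffer="jekzcpjekg" (len 10), cursors c1@3 c2@9, authorship 111...222.
After op 5 (move_left): buffer="jekzcpjekg" (len 10), cursors c1@2 c2@8, authorship 111...222.
After op 6 (move_left): buffer="jekzcpjekg" (len 10), cursors c1@1 c2@7, authorship 111...222.
Authorship (.=original, N=cursor N): 1 1 1 . . . 2 2 2 .
Index 1: author = 1

Answer: cursor 1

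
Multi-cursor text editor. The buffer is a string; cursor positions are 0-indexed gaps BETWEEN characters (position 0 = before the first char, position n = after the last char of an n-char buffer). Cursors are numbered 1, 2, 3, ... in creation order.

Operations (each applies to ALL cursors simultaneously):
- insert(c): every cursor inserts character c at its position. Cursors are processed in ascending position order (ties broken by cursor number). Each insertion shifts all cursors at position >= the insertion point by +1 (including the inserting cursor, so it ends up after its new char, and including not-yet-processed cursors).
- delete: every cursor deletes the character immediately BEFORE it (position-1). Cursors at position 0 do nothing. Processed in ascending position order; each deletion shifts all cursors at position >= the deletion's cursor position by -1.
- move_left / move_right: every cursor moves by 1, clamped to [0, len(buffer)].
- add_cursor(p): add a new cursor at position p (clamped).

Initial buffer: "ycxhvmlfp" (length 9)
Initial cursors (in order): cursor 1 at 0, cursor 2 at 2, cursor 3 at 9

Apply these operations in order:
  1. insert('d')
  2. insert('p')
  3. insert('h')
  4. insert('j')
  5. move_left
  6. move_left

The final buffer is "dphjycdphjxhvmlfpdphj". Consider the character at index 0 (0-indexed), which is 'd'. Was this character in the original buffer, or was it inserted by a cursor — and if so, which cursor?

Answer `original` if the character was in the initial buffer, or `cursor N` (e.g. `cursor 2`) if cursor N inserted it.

Answer: cursor 1

Derivation:
After op 1 (insert('d')): buffer="dycdxhvmlfpd" (len 12), cursors c1@1 c2@4 c3@12, authorship 1..2.......3
After op 2 (insert('p')): buffer="dpycdpxhvmlfpdp" (len 15), cursors c1@2 c2@6 c3@15, authorship 11..22.......33
After op 3 (insert('h')): buffer="dphycdphxhvmlfpdph" (len 18), cursors c1@3 c2@8 c3@18, authorship 111..222.......333
After op 4 (insert('j')): buffer="dphjycdphjxhvmlfpdphj" (len 21), cursors c1@4 c2@10 c3@21, authorship 1111..2222.......3333
After op 5 (move_left): buffer="dphjycdphjxhvmlfpdphj" (len 21), cursors c1@3 c2@9 c3@20, authorship 1111..2222.......3333
After op 6 (move_left): buffer="dphjycdphjxhvmlfpdphj" (len 21), cursors c1@2 c2@8 c3@19, authorship 1111..2222.......3333
Authorship (.=original, N=cursor N): 1 1 1 1 . . 2 2 2 2 . . . . . . . 3 3 3 3
Index 0: author = 1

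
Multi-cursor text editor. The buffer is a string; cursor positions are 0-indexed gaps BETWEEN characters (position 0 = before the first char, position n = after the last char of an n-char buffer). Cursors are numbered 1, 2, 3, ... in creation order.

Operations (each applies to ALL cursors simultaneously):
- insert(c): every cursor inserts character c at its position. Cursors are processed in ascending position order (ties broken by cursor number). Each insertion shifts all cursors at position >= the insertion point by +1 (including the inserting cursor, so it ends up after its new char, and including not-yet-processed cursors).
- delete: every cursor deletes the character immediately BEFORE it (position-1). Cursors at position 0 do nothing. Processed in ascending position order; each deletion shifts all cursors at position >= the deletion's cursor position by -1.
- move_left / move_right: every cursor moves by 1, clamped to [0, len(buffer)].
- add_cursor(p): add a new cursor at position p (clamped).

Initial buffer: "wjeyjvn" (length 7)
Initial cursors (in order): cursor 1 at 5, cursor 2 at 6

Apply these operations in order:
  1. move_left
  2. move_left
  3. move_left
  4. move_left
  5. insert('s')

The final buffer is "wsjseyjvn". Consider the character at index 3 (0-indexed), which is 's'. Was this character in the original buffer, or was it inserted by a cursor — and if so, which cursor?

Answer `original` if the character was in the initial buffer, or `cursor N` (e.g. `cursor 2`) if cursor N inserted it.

Answer: cursor 2

Derivation:
After op 1 (move_left): buffer="wjeyjvn" (len 7), cursors c1@4 c2@5, authorship .......
After op 2 (move_left): buffer="wjeyjvn" (len 7), cursors c1@3 c2@4, authorship .......
After op 3 (move_left): buffer="wjeyjvn" (len 7), cursors c1@2 c2@3, authorship .......
After op 4 (move_left): buffer="wjeyjvn" (len 7), cursors c1@1 c2@2, authorship .......
After op 5 (insert('s')): buffer="wsjseyjvn" (len 9), cursors c1@2 c2@4, authorship .1.2.....
Authorship (.=original, N=cursor N): . 1 . 2 . . . . .
Index 3: author = 2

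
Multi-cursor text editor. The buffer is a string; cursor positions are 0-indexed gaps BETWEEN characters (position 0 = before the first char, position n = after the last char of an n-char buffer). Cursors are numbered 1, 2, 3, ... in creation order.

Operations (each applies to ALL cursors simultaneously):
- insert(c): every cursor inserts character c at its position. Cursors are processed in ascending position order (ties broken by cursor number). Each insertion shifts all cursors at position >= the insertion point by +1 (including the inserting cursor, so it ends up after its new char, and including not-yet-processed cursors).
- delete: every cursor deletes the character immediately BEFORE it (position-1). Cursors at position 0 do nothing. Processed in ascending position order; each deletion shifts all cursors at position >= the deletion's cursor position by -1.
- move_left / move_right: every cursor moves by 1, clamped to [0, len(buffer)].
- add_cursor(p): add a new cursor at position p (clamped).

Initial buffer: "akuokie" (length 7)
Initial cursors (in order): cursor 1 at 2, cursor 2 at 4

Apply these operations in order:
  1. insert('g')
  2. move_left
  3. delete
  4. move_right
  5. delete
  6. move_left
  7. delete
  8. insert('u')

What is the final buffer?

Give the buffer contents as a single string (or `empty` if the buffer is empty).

After op 1 (insert('g')): buffer="akguogkie" (len 9), cursors c1@3 c2@6, authorship ..1..2...
After op 2 (move_left): buffer="akguogkie" (len 9), cursors c1@2 c2@5, authorship ..1..2...
After op 3 (delete): buffer="agugkie" (len 7), cursors c1@1 c2@3, authorship .1.2...
After op 4 (move_right): buffer="agugkie" (len 7), cursors c1@2 c2@4, authorship .1.2...
After op 5 (delete): buffer="aukie" (len 5), cursors c1@1 c2@2, authorship .....
After op 6 (move_left): buffer="aukie" (len 5), cursors c1@0 c2@1, authorship .....
After op 7 (delete): buffer="ukie" (len 4), cursors c1@0 c2@0, authorship ....
After op 8 (insert('u')): buffer="uuukie" (len 6), cursors c1@2 c2@2, authorship 12....

Answer: uuukie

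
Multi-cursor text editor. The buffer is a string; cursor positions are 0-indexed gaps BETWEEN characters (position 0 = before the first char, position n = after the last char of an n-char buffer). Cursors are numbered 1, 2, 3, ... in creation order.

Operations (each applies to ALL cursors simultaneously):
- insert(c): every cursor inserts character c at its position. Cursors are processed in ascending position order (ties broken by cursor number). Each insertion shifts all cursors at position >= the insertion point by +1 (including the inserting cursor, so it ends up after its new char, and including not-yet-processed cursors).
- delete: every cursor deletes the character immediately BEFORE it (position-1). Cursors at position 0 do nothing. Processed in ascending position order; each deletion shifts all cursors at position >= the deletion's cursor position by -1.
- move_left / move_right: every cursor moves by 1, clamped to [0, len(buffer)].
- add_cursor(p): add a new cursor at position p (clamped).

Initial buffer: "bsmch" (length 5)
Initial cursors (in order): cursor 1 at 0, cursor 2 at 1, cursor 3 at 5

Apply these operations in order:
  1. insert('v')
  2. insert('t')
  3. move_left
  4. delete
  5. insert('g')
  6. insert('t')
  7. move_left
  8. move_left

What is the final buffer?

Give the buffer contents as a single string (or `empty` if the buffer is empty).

Answer: gttbgttsmchgtt

Derivation:
After op 1 (insert('v')): buffer="vbvsmchv" (len 8), cursors c1@1 c2@3 c3@8, authorship 1.2....3
After op 2 (insert('t')): buffer="vtbvtsmchvt" (len 11), cursors c1@2 c2@5 c3@11, authorship 11.22....33
After op 3 (move_left): buffer="vtbvtsmchvt" (len 11), cursors c1@1 c2@4 c3@10, authorship 11.22....33
After op 4 (delete): buffer="tbtsmcht" (len 8), cursors c1@0 c2@2 c3@7, authorship 1.2....3
After op 5 (insert('g')): buffer="gtbgtsmchgt" (len 11), cursors c1@1 c2@4 c3@10, authorship 11.22....33
After op 6 (insert('t')): buffer="gttbgttsmchgtt" (len 14), cursors c1@2 c2@6 c3@13, authorship 111.222....333
After op 7 (move_left): buffer="gttbgttsmchgtt" (len 14), cursors c1@1 c2@5 c3@12, authorship 111.222....333
After op 8 (move_left): buffer="gttbgttsmchgtt" (len 14), cursors c1@0 c2@4 c3@11, authorship 111.222....333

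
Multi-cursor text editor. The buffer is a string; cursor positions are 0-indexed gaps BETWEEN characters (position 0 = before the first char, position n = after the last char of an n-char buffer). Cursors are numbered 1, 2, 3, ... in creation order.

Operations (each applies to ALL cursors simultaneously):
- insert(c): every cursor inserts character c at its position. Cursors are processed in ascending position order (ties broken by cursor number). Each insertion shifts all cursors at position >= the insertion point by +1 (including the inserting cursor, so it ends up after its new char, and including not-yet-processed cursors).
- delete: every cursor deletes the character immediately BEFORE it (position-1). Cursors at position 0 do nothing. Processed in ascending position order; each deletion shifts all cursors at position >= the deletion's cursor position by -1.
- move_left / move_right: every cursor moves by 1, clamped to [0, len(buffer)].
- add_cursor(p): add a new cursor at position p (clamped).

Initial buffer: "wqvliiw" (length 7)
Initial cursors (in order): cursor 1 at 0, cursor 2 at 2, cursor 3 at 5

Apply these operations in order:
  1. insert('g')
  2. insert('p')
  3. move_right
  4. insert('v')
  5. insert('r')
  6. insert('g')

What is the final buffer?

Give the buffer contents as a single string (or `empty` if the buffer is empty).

After op 1 (insert('g')): buffer="gwqgvligiw" (len 10), cursors c1@1 c2@4 c3@8, authorship 1..2...3..
After op 2 (insert('p')): buffer="gpwqgpvligpiw" (len 13), cursors c1@2 c2@6 c3@11, authorship 11..22...33..
After op 3 (move_right): buffer="gpwqgpvligpiw" (len 13), cursors c1@3 c2@7 c3@12, authorship 11..22...33..
After op 4 (insert('v')): buffer="gpwvqgpvvligpivw" (len 16), cursors c1@4 c2@9 c3@15, authorship 11.1.22.2..33.3.
After op 5 (insert('r')): buffer="gpwvrqgpvvrligpivrw" (len 19), cursors c1@5 c2@11 c3@18, authorship 11.11.22.22..33.33.
After op 6 (insert('g')): buffer="gpwvrgqgpvvrgligpivrgw" (len 22), cursors c1@6 c2@13 c3@21, authorship 11.111.22.222..33.333.

Answer: gpwvrgqgpvvrgligpivrgw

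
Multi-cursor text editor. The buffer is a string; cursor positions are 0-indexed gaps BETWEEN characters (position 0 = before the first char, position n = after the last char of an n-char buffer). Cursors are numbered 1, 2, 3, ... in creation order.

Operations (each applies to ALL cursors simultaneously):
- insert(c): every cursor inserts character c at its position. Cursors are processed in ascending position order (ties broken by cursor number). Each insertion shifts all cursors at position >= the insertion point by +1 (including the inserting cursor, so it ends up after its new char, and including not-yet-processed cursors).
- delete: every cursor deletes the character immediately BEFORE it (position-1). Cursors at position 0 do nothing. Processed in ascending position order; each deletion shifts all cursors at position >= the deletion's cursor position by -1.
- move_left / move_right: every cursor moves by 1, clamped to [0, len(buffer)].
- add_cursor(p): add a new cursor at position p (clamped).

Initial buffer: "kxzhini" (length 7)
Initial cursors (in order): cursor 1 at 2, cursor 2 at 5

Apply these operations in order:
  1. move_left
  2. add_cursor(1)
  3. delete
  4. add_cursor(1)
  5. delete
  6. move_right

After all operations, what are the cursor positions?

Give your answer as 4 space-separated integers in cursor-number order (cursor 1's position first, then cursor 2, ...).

After op 1 (move_left): buffer="kxzhini" (len 7), cursors c1@1 c2@4, authorship .......
After op 2 (add_cursor(1)): buffer="kxzhini" (len 7), cursors c1@1 c3@1 c2@4, authorship .......
After op 3 (delete): buffer="xzini" (len 5), cursors c1@0 c3@0 c2@2, authorship .....
After op 4 (add_cursor(1)): buffer="xzini" (len 5), cursors c1@0 c3@0 c4@1 c2@2, authorship .....
After op 5 (delete): buffer="ini" (len 3), cursors c1@0 c2@0 c3@0 c4@0, authorship ...
After op 6 (move_right): buffer="ini" (len 3), cursors c1@1 c2@1 c3@1 c4@1, authorship ...

Answer: 1 1 1 1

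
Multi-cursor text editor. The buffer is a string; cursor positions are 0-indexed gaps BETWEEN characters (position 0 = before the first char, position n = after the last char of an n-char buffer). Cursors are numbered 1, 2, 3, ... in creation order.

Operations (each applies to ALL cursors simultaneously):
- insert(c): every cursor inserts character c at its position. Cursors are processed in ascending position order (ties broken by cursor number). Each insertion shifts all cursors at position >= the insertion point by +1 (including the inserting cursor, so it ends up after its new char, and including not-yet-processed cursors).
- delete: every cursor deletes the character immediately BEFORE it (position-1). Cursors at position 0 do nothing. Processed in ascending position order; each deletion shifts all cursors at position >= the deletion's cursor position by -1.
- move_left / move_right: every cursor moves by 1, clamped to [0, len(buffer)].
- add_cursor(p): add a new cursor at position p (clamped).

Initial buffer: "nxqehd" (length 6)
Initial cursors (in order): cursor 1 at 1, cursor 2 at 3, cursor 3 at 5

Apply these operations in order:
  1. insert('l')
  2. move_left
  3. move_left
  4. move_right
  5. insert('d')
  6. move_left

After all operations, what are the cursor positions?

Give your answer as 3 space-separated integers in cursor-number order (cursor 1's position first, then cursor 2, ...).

After op 1 (insert('l')): buffer="nlxqlehld" (len 9), cursors c1@2 c2@5 c3@8, authorship .1..2..3.
After op 2 (move_left): buffer="nlxqlehld" (len 9), cursors c1@1 c2@4 c3@7, authorship .1..2..3.
After op 3 (move_left): buffer="nlxqlehld" (len 9), cursors c1@0 c2@3 c3@6, authorship .1..2..3.
After op 4 (move_right): buffer="nlxqlehld" (len 9), cursors c1@1 c2@4 c3@7, authorship .1..2..3.
After op 5 (insert('d')): buffer="ndlxqdlehdld" (len 12), cursors c1@2 c2@6 c3@10, authorship .11..22..33.
After op 6 (move_left): buffer="ndlxqdlehdld" (len 12), cursors c1@1 c2@5 c3@9, authorship .11..22..33.

Answer: 1 5 9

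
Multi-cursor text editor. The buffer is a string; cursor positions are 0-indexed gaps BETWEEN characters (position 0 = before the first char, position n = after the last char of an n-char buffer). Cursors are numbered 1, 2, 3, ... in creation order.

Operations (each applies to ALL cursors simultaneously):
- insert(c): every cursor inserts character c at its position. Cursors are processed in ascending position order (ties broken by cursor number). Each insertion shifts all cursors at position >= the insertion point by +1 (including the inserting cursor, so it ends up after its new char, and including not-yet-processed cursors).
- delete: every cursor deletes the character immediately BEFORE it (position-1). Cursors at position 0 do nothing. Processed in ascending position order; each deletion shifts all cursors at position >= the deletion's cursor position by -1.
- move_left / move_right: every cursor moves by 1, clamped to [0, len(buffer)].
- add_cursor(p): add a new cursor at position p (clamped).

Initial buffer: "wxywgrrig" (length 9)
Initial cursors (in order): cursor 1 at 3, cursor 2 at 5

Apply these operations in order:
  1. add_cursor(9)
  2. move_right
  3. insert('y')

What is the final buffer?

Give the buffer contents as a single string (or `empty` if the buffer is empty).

After op 1 (add_cursor(9)): buffer="wxywgrrig" (len 9), cursors c1@3 c2@5 c3@9, authorship .........
After op 2 (move_right): buffer="wxywgrrig" (len 9), cursors c1@4 c2@6 c3@9, authorship .........
After op 3 (insert('y')): buffer="wxywygryrigy" (len 12), cursors c1@5 c2@8 c3@12, authorship ....1..2...3

Answer: wxywygryrigy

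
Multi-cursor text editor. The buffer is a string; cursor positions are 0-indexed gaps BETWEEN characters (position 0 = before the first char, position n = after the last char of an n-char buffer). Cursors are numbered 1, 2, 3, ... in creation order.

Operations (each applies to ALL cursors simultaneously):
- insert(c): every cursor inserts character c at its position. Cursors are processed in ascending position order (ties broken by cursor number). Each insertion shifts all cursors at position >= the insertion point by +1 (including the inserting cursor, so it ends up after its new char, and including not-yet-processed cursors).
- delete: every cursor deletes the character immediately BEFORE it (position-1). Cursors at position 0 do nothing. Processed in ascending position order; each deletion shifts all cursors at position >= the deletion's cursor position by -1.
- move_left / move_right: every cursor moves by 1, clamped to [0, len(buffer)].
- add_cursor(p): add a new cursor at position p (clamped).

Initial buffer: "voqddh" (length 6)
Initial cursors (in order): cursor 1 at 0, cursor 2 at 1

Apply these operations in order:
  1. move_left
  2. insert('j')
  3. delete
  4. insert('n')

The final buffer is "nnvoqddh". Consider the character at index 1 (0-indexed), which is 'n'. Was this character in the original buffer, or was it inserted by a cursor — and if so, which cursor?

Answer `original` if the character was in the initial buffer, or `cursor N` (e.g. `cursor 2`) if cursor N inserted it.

After op 1 (move_left): buffer="voqddh" (len 6), cursors c1@0 c2@0, authorship ......
After op 2 (insert('j')): buffer="jjvoqddh" (len 8), cursors c1@2 c2@2, authorship 12......
After op 3 (delete): buffer="voqddh" (len 6), cursors c1@0 c2@0, authorship ......
After op 4 (insert('n')): buffer="nnvoqddh" (len 8), cursors c1@2 c2@2, authorship 12......
Authorship (.=original, N=cursor N): 1 2 . . . . . .
Index 1: author = 2

Answer: cursor 2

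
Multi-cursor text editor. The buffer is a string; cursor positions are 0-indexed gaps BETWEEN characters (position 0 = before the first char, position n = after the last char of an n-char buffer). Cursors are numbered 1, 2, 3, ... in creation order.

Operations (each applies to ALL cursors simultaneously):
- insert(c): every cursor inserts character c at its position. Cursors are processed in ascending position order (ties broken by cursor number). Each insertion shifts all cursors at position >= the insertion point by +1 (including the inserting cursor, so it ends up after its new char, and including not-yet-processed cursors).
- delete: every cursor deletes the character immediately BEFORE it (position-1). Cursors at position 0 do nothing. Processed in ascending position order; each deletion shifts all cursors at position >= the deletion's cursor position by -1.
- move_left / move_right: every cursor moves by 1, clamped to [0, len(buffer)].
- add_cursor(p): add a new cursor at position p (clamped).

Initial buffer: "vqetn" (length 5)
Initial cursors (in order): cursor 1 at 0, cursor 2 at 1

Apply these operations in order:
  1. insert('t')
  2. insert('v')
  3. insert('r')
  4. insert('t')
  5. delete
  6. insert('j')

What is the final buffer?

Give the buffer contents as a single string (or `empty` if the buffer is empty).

Answer: tvrjvtvrjqetn

Derivation:
After op 1 (insert('t')): buffer="tvtqetn" (len 7), cursors c1@1 c2@3, authorship 1.2....
After op 2 (insert('v')): buffer="tvvtvqetn" (len 9), cursors c1@2 c2@5, authorship 11.22....
After op 3 (insert('r')): buffer="tvrvtvrqetn" (len 11), cursors c1@3 c2@7, authorship 111.222....
After op 4 (insert('t')): buffer="tvrtvtvrtqetn" (len 13), cursors c1@4 c2@9, authorship 1111.2222....
After op 5 (delete): buffer="tvrvtvrqetn" (len 11), cursors c1@3 c2@7, authorship 111.222....
After op 6 (insert('j')): buffer="tvrjvtvrjqetn" (len 13), cursors c1@4 c2@9, authorship 1111.2222....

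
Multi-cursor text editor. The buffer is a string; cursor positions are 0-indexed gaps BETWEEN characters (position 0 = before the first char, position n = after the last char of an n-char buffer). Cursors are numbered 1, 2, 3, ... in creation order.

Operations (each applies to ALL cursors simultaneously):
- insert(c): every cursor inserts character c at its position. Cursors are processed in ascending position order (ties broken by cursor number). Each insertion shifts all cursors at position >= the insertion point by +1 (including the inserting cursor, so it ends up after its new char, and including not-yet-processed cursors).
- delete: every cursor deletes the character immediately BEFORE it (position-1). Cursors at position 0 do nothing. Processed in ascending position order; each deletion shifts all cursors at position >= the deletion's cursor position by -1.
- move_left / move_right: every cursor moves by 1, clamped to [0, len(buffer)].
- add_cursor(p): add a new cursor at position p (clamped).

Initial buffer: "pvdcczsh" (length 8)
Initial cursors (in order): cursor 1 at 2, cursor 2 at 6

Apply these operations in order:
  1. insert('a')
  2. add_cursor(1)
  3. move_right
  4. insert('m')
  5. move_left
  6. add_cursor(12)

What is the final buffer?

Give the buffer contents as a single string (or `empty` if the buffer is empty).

After op 1 (insert('a')): buffer="pvadcczash" (len 10), cursors c1@3 c2@8, authorship ..1....2..
After op 2 (add_cursor(1)): buffer="pvadcczash" (len 10), cursors c3@1 c1@3 c2@8, authorship ..1....2..
After op 3 (move_right): buffer="pvadcczash" (len 10), cursors c3@2 c1@4 c2@9, authorship ..1....2..
After op 4 (insert('m')): buffer="pvmadmcczasmh" (len 13), cursors c3@3 c1@6 c2@12, authorship ..31.1...2.2.
After op 5 (move_left): buffer="pvmadmcczasmh" (len 13), cursors c3@2 c1@5 c2@11, authorship ..31.1...2.2.
After op 6 (add_cursor(12)): buffer="pvmadmcczasmh" (len 13), cursors c3@2 c1@5 c2@11 c4@12, authorship ..31.1...2.2.

Answer: pvmadmcczasmh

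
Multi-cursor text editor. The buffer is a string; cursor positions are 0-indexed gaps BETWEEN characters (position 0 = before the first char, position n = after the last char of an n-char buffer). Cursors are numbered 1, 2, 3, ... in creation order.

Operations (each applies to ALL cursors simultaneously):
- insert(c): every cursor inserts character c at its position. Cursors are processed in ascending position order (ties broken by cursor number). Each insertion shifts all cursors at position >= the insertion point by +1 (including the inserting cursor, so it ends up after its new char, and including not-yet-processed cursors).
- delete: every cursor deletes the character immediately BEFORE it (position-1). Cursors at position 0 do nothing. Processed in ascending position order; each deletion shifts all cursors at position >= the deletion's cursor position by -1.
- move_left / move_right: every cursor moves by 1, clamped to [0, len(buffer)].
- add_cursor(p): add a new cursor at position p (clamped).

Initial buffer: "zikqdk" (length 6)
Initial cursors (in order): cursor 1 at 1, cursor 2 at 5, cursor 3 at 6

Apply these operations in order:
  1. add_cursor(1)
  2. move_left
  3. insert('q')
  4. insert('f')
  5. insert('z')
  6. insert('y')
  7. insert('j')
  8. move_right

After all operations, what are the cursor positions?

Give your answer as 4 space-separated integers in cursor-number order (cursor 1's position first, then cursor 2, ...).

Answer: 11 20 26 11

Derivation:
After op 1 (add_cursor(1)): buffer="zikqdk" (len 6), cursors c1@1 c4@1 c2@5 c3@6, authorship ......
After op 2 (move_left): buffer="zikqdk" (len 6), cursors c1@0 c4@0 c2@4 c3@5, authorship ......
After op 3 (insert('q')): buffer="qqzikqqdqk" (len 10), cursors c1@2 c4@2 c2@7 c3@9, authorship 14....2.3.
After op 4 (insert('f')): buffer="qqffzikqqfdqfk" (len 14), cursors c1@4 c4@4 c2@10 c3@13, authorship 1414....22.33.
After op 5 (insert('z')): buffer="qqffzzzikqqfzdqfzk" (len 18), cursors c1@6 c4@6 c2@13 c3@17, authorship 141414....222.333.
After op 6 (insert('y')): buffer="qqffzzyyzikqqfzydqfzyk" (len 22), cursors c1@8 c4@8 c2@16 c3@21, authorship 14141414....2222.3333.
After op 7 (insert('j')): buffer="qqffzzyyjjzikqqfzyjdqfzyjk" (len 26), cursors c1@10 c4@10 c2@19 c3@25, authorship 1414141414....22222.33333.
After op 8 (move_right): buffer="qqffzzyyjjzikqqfzyjdqfzyjk" (len 26), cursors c1@11 c4@11 c2@20 c3@26, authorship 1414141414....22222.33333.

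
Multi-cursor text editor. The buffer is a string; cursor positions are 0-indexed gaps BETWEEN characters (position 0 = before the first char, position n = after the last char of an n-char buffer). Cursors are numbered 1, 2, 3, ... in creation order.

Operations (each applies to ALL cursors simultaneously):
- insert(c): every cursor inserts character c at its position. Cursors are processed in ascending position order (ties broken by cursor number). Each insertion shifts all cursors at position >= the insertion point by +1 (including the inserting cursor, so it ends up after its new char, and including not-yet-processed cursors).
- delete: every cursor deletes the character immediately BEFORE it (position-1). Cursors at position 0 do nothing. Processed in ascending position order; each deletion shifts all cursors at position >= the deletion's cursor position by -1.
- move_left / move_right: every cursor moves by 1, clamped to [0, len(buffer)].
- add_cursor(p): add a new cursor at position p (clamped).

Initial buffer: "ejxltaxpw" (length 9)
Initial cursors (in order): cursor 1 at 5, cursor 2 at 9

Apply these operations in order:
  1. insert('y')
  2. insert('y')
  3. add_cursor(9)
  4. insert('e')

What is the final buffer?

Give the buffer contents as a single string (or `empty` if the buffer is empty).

After op 1 (insert('y')): buffer="ejxltyaxpwy" (len 11), cursors c1@6 c2@11, authorship .....1....2
After op 2 (insert('y')): buffer="ejxltyyaxpwyy" (len 13), cursors c1@7 c2@13, authorship .....11....22
After op 3 (add_cursor(9)): buffer="ejxltyyaxpwyy" (len 13), cursors c1@7 c3@9 c2@13, authorship .....11....22
After op 4 (insert('e')): buffer="ejxltyyeaxepwyye" (len 16), cursors c1@8 c3@11 c2@16, authorship .....111..3..222

Answer: ejxltyyeaxepwyye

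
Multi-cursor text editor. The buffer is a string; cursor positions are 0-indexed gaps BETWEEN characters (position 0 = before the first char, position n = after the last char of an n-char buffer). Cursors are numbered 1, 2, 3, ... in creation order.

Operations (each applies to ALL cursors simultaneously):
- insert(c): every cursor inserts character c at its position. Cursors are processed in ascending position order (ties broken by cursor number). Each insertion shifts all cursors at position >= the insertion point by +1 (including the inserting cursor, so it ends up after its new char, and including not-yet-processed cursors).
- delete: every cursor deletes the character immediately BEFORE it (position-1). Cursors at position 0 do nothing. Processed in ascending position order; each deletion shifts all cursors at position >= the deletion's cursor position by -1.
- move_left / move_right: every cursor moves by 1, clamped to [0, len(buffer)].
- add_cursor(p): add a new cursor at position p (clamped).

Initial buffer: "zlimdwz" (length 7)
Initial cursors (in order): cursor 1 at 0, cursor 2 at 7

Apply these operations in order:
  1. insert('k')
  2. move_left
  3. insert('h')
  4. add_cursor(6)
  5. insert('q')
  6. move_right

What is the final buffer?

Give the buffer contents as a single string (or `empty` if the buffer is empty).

Answer: hqkzlimqdwzhqk

Derivation:
After op 1 (insert('k')): buffer="kzlimdwzk" (len 9), cursors c1@1 c2@9, authorship 1.......2
After op 2 (move_left): buffer="kzlimdwzk" (len 9), cursors c1@0 c2@8, authorship 1.......2
After op 3 (insert('h')): buffer="hkzlimdwzhk" (len 11), cursors c1@1 c2@10, authorship 11.......22
After op 4 (add_cursor(6)): buffer="hkzlimdwzhk" (len 11), cursors c1@1 c3@6 c2@10, authorship 11.......22
After op 5 (insert('q')): buffer="hqkzlimqdwzhqk" (len 14), cursors c1@2 c3@8 c2@13, authorship 111....3...222
After op 6 (move_right): buffer="hqkzlimqdwzhqk" (len 14), cursors c1@3 c3@9 c2@14, authorship 111....3...222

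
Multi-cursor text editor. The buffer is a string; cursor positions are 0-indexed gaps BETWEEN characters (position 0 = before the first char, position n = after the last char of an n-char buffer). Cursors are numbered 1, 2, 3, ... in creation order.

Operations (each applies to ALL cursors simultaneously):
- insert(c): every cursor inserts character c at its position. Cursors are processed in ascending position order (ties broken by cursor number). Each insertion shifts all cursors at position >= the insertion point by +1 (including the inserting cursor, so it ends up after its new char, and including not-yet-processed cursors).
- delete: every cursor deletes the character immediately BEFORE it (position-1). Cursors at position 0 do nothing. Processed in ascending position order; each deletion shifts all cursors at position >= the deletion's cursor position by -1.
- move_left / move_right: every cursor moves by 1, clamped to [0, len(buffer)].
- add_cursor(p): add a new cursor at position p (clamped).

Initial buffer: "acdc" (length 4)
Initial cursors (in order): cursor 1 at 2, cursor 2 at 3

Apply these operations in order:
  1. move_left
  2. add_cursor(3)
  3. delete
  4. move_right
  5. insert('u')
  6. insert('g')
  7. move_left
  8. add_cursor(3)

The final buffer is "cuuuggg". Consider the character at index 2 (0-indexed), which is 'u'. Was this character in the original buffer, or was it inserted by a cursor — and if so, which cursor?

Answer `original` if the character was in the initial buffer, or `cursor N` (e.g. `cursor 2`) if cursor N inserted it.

After op 1 (move_left): buffer="acdc" (len 4), cursors c1@1 c2@2, authorship ....
After op 2 (add_cursor(3)): buffer="acdc" (len 4), cursors c1@1 c2@2 c3@3, authorship ....
After op 3 (delete): buffer="c" (len 1), cursors c1@0 c2@0 c3@0, authorship .
After op 4 (move_right): buffer="c" (len 1), cursors c1@1 c2@1 c3@1, authorship .
After op 5 (insert('u')): buffer="cuuu" (len 4), cursors c1@4 c2@4 c3@4, authorship .123
After op 6 (insert('g')): buffer="cuuuggg" (len 7), cursors c1@7 c2@7 c3@7, authorship .123123
After op 7 (move_left): buffer="cuuuggg" (len 7), cursors c1@6 c2@6 c3@6, authorship .123123
After op 8 (add_cursor(3)): buffer="cuuuggg" (len 7), cursors c4@3 c1@6 c2@6 c3@6, authorship .123123
Authorship (.=original, N=cursor N): . 1 2 3 1 2 3
Index 2: author = 2

Answer: cursor 2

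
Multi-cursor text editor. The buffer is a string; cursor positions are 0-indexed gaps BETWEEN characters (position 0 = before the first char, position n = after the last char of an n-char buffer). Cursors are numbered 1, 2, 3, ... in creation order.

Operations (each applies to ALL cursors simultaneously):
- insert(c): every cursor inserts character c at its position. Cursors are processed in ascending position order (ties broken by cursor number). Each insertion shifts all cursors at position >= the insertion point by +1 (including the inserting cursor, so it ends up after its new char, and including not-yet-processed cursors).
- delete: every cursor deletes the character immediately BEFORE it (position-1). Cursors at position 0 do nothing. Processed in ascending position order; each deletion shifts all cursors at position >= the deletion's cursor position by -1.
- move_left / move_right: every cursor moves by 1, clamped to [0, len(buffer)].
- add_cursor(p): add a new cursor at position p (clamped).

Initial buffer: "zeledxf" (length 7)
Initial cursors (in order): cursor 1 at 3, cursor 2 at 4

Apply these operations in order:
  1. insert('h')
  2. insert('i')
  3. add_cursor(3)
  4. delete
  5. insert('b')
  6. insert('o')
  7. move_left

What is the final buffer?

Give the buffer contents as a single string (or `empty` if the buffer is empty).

Answer: zebohboehbodxf

Derivation:
After op 1 (insert('h')): buffer="zelhehdxf" (len 9), cursors c1@4 c2@6, authorship ...1.2...
After op 2 (insert('i')): buffer="zelhiehidxf" (len 11), cursors c1@5 c2@8, authorship ...11.22...
After op 3 (add_cursor(3)): buffer="zelhiehidxf" (len 11), cursors c3@3 c1@5 c2@8, authorship ...11.22...
After op 4 (delete): buffer="zehehdxf" (len 8), cursors c3@2 c1@3 c2@5, authorship ..1.2...
After op 5 (insert('b')): buffer="zebhbehbdxf" (len 11), cursors c3@3 c1@5 c2@8, authorship ..311.22...
After op 6 (insert('o')): buffer="zebohboehbodxf" (len 14), cursors c3@4 c1@7 c2@11, authorship ..33111.222...
After op 7 (move_left): buffer="zebohboehbodxf" (len 14), cursors c3@3 c1@6 c2@10, authorship ..33111.222...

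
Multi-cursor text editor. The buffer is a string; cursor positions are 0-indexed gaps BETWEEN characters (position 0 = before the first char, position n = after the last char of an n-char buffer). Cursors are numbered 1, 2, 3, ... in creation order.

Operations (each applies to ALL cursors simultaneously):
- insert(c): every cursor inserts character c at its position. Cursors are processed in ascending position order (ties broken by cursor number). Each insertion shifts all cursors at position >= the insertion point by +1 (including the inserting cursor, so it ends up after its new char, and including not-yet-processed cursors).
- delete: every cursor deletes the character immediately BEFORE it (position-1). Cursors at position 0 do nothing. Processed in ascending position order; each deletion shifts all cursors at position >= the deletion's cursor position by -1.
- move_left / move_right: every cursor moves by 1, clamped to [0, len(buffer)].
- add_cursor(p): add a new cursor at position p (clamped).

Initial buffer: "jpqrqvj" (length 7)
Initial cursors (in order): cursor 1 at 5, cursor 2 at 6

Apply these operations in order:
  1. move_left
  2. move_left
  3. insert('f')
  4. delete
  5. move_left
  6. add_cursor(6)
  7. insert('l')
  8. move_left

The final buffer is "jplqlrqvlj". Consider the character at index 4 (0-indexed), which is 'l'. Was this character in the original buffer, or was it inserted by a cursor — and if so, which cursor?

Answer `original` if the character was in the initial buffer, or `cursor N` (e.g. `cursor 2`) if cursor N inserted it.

Answer: cursor 2

Derivation:
After op 1 (move_left): buffer="jpqrqvj" (len 7), cursors c1@4 c2@5, authorship .......
After op 2 (move_left): buffer="jpqrqvj" (len 7), cursors c1@3 c2@4, authorship .......
After op 3 (insert('f')): buffer="jpqfrfqvj" (len 9), cursors c1@4 c2@6, authorship ...1.2...
After op 4 (delete): buffer="jpqrqvj" (len 7), cursors c1@3 c2@4, authorship .......
After op 5 (move_left): buffer="jpqrqvj" (len 7), cursors c1@2 c2@3, authorship .......
After op 6 (add_cursor(6)): buffer="jpqrqvj" (len 7), cursors c1@2 c2@3 c3@6, authorship .......
After op 7 (insert('l')): buffer="jplqlrqvlj" (len 10), cursors c1@3 c2@5 c3@9, authorship ..1.2...3.
After op 8 (move_left): buffer="jplqlrqvlj" (len 10), cursors c1@2 c2@4 c3@8, authorship ..1.2...3.
Authorship (.=original, N=cursor N): . . 1 . 2 . . . 3 .
Index 4: author = 2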